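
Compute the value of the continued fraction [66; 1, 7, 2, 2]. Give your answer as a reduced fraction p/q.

2809/42

Start with 2.
2 + 1/(2/1) = 2 + 1/2 = 5/2
7 + 1/(5/2) = 7 + 2/5 = 37/5
1 + 1/(37/5) = 1 + 5/37 = 42/37
66 + 1/(42/37) = 66 + 37/42 = 2809/42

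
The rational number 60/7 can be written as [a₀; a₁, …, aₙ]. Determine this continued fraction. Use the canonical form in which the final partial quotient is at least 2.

Apply division with remainder until the remainder is 0:
60 ÷ 7 → quotient 8, remainder 4
7 ÷ 4 → quotient 1, remainder 3
4 ÷ 3 → quotient 1, remainder 1
3 ÷ 1 → quotient 3, remainder 0

[8; 1, 1, 3]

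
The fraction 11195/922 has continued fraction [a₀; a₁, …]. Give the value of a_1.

7

11195 = 12·922 + 131, so a_0 = 12
922 = 7·131 + 5, so a_1 = 7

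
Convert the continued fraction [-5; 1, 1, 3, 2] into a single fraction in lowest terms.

-71/16

Work from the innermost term outward:
Start with 2.
3 + 1/(2/1) = 3 + 1/2 = 7/2
1 + 1/(7/2) = 1 + 2/7 = 9/7
1 + 1/(9/7) = 1 + 7/9 = 16/9
-5 + 1/(16/9) = -5 + 9/16 = -71/16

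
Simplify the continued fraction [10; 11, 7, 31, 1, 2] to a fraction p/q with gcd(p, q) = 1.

75098/7443

a_0 = 10: 10/1
a_1 = 11: 111/11
a_2 = 7: 787/78
a_3 = 31: 24508/2429
a_4 = 1: 25295/2507
a_5 = 2: 75098/7443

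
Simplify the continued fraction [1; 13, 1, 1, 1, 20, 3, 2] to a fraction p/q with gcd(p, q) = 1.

Start with 2.
3 + 1/(2/1) = 3 + 1/2 = 7/2
20 + 1/(7/2) = 20 + 2/7 = 142/7
1 + 1/(142/7) = 1 + 7/142 = 149/142
1 + 1/(149/142) = 1 + 142/149 = 291/149
1 + 1/(291/149) = 1 + 149/291 = 440/291
13 + 1/(440/291) = 13 + 291/440 = 6011/440
1 + 1/(6011/440) = 1 + 440/6011 = 6451/6011

6451/6011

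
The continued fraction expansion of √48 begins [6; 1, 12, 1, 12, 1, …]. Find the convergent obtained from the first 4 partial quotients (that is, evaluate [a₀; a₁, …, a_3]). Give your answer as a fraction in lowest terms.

Start with 1.
12 + 1/(1/1) = 12 + 1/1 = 13/1
1 + 1/(13/1) = 1 + 1/13 = 14/13
6 + 1/(14/13) = 6 + 13/14 = 97/14

97/14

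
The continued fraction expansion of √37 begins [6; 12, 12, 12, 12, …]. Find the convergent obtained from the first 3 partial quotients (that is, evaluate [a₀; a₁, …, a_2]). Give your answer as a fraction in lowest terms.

a_0 = 6: 6/1
a_1 = 12: 73/12
a_2 = 12: 882/145

882/145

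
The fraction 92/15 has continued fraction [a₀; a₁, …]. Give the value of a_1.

7

Run the Euclidean algorithm, recording each quotient:
⌊92/15⌋ = 6, remainder 2
⌊15/2⌋ = 7, remainder 1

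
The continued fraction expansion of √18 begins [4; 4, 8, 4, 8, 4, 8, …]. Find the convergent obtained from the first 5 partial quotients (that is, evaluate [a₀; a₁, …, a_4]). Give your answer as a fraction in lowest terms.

Build up convergents one term at a time:
a_0 = 4: 4/1
a_1 = 4: 17/4
a_2 = 8: 140/33
a_3 = 4: 577/136
a_4 = 8: 4756/1121

4756/1121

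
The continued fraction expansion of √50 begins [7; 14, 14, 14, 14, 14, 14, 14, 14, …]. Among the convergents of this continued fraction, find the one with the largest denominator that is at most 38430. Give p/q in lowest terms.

a_0 = 7: 7/1  (≤ bound)
a_1 = 14: 99/14  (≤ bound)
a_2 = 14: 1393/197  (≤ bound)
a_3 = 14: 19601/2772  (≤ bound)
a_4 = 14: 275807/39005  (> 38430, stop)

19601/2772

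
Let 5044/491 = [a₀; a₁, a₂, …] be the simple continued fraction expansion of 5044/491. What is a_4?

⌊5044/491⌋ = 10, remainder 134
⌊491/134⌋ = 3, remainder 89
⌊134/89⌋ = 1, remainder 45
⌊89/45⌋ = 1, remainder 44
⌊45/44⌋ = 1, remainder 1

1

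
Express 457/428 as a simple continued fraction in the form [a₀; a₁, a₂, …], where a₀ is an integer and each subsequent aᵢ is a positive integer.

Apply division with remainder until the remainder is 0:
457 ÷ 428 → quotient 1, remainder 29
428 ÷ 29 → quotient 14, remainder 22
29 ÷ 22 → quotient 1, remainder 7
22 ÷ 7 → quotient 3, remainder 1
7 ÷ 1 → quotient 7, remainder 0

[1; 14, 1, 3, 7]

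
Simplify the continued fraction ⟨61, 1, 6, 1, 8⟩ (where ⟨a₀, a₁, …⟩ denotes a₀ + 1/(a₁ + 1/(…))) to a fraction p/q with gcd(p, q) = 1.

4393/71

Build up convergents one term at a time:
a_0 = 61: 61/1
a_1 = 1: 62/1
a_2 = 6: 433/7
a_3 = 1: 495/8
a_4 = 8: 4393/71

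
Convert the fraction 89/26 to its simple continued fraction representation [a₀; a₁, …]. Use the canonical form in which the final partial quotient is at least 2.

⌊89/26⌋ = 3, remainder 11
⌊26/11⌋ = 2, remainder 4
⌊11/4⌋ = 2, remainder 3
⌊4/3⌋ = 1, remainder 1
⌊3/1⌋ = 3, remainder 0

[3; 2, 2, 1, 3]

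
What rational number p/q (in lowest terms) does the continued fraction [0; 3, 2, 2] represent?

5/17

Start with 2.
2 + 1/(2/1) = 2 + 1/2 = 5/2
3 + 1/(5/2) = 3 + 2/5 = 17/5
0 + 1/(17/5) = 0 + 5/17 = 5/17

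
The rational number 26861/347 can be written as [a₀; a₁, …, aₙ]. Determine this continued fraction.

Apply division with remainder until the remainder is 0:
26861 = 77·347 + 142, so a_0 = 77
347 = 2·142 + 63, so a_1 = 2
142 = 2·63 + 16, so a_2 = 2
63 = 3·16 + 15, so a_3 = 3
16 = 1·15 + 1, so a_4 = 1
15 = 15·1 + 0, so a_5 = 15

[77; 2, 2, 3, 1, 15]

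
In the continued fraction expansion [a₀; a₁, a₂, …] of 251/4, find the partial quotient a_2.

3

Repeatedly divide and take the remainder:
251 = 62·4 + 3, so a_0 = 62
4 = 1·3 + 1, so a_1 = 1
3 = 3·1 + 0, so a_2 = 3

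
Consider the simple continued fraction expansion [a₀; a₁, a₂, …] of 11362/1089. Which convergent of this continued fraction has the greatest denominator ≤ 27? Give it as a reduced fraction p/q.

a_0 = 10: 10/1  (≤ bound)
a_1 = 2: 21/2  (≤ bound)
a_2 = 3: 73/7  (≤ bound)
a_3 = 3: 240/23  (≤ bound)
a_4 = 1: 313/30  (> 27, stop)

240/23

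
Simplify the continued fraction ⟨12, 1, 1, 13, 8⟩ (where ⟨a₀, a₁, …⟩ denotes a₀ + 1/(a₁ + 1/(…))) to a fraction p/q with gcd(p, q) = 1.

Start with 8.
13 + 1/(8/1) = 13 + 1/8 = 105/8
1 + 1/(105/8) = 1 + 8/105 = 113/105
1 + 1/(113/105) = 1 + 105/113 = 218/113
12 + 1/(218/113) = 12 + 113/218 = 2729/218

2729/218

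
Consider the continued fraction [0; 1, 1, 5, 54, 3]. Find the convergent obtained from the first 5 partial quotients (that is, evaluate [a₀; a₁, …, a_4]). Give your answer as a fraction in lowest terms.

325/596

a_0 = 0: 0/1
a_1 = 1: 1/1
a_2 = 1: 1/2
a_3 = 5: 6/11
a_4 = 54: 325/596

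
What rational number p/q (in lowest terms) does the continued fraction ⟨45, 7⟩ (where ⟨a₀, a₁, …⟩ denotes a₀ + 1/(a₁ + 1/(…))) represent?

316/7

Starting at the tail and folding back:
Start with 7.
45 + 1/(7/1) = 45 + 1/7 = 316/7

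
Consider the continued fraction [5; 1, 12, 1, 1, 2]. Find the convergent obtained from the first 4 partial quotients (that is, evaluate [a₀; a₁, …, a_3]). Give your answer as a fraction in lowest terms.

Start with 1.
12 + 1/(1/1) = 12 + 1/1 = 13/1
1 + 1/(13/1) = 1 + 1/13 = 14/13
5 + 1/(14/13) = 5 + 13/14 = 83/14

83/14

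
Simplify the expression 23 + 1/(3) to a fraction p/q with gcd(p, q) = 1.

a_0 = 23: 23/1
a_1 = 3: 70/3

70/3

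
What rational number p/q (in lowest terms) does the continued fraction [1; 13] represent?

Work from the innermost term outward:
Start with 13.
1 + 1/(13/1) = 1 + 1/13 = 14/13

14/13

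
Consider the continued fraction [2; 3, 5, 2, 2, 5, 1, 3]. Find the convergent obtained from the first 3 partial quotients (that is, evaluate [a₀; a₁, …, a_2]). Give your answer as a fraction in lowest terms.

37/16

Start with 5.
3 + 1/(5/1) = 3 + 1/5 = 16/5
2 + 1/(16/5) = 2 + 5/16 = 37/16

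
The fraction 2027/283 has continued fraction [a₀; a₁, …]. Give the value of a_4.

Apply division with remainder until the remainder is 0:
⌊2027/283⌋ = 7, remainder 46
⌊283/46⌋ = 6, remainder 7
⌊46/7⌋ = 6, remainder 4
⌊7/4⌋ = 1, remainder 3
⌊4/3⌋ = 1, remainder 1

1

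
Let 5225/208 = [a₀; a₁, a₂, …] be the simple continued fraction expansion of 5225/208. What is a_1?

8

Apply division with remainder until the remainder is 0:
5225 = 25·208 + 25, so a_0 = 25
208 = 8·25 + 8, so a_1 = 8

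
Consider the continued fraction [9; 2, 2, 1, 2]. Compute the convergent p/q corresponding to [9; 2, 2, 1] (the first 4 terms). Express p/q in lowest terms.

66/7

Start with 1.
2 + 1/(1/1) = 2 + 1/1 = 3/1
2 + 1/(3/1) = 2 + 1/3 = 7/3
9 + 1/(7/3) = 9 + 3/7 = 66/7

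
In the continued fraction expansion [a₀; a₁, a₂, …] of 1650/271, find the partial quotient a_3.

1650 ÷ 271 → quotient 6, remainder 24
271 ÷ 24 → quotient 11, remainder 7
24 ÷ 7 → quotient 3, remainder 3
7 ÷ 3 → quotient 2, remainder 1

2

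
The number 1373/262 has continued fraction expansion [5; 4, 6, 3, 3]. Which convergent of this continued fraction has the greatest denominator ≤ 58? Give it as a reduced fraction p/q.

131/25

a_0 = 5: 5/1  (≤ bound)
a_1 = 4: 21/4  (≤ bound)
a_2 = 6: 131/25  (≤ bound)
a_3 = 3: 414/79  (> 58, stop)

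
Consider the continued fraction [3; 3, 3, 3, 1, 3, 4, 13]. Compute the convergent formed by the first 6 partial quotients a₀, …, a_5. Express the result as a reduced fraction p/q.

Compute successive convergents:
a_0 = 3: 3/1
a_1 = 3: 10/3
a_2 = 3: 33/10
a_3 = 3: 109/33
a_4 = 1: 142/43
a_5 = 3: 535/162

535/162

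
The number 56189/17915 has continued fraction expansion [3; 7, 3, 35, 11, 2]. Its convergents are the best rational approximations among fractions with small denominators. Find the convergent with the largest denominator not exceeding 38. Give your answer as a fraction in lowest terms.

69/22

List convergents until the denominator exceeds the bound:
a_0 = 3: 3/1  (≤ bound)
a_1 = 7: 22/7  (≤ bound)
a_2 = 3: 69/22  (≤ bound)
a_3 = 35: 2437/777  (> 38, stop)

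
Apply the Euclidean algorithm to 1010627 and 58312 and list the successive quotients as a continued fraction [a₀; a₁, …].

⌊1010627/58312⌋ = 17, remainder 19323
⌊58312/19323⌋ = 3, remainder 343
⌊19323/343⌋ = 56, remainder 115
⌊343/115⌋ = 2, remainder 113
⌊115/113⌋ = 1, remainder 2
⌊113/2⌋ = 56, remainder 1
⌊2/1⌋ = 2, remainder 0

[17; 3, 56, 2, 1, 56, 2]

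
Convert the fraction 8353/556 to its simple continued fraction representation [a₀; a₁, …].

[15; 42, 1, 3, 3]

8353 ÷ 556 → quotient 15, remainder 13
556 ÷ 13 → quotient 42, remainder 10
13 ÷ 10 → quotient 1, remainder 3
10 ÷ 3 → quotient 3, remainder 1
3 ÷ 1 → quotient 3, remainder 0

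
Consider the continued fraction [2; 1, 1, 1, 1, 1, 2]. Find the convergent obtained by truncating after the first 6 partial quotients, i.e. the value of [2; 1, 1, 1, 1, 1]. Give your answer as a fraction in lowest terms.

Collapse the nested fraction from the inside out:
Start with 1.
1 + 1/(1/1) = 1 + 1/1 = 2/1
1 + 1/(2/1) = 1 + 1/2 = 3/2
1 + 1/(3/2) = 1 + 2/3 = 5/3
1 + 1/(5/3) = 1 + 3/5 = 8/5
2 + 1/(8/5) = 2 + 5/8 = 21/8

21/8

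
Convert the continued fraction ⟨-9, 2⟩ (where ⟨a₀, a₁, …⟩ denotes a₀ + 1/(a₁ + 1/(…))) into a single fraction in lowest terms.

-17/2

Build up convergents one term at a time:
a_0 = -9: -9/1
a_1 = 2: -17/2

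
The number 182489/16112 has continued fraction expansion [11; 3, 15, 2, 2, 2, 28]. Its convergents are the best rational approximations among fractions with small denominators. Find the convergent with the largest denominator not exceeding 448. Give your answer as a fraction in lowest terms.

a_0 = 11: 11/1  (≤ bound)
a_1 = 3: 34/3  (≤ bound)
a_2 = 15: 521/46  (≤ bound)
a_3 = 2: 1076/95  (≤ bound)
a_4 = 2: 2673/236  (≤ bound)
a_5 = 2: 6422/567  (> 448, stop)

2673/236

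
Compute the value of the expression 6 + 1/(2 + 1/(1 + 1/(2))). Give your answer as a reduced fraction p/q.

a_0 = 6: 6/1
a_1 = 2: 13/2
a_2 = 1: 19/3
a_3 = 2: 51/8

51/8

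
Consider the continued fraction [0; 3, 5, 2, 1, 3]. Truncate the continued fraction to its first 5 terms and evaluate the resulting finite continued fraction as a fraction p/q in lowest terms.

a_0 = 0: 0/1
a_1 = 3: 1/3
a_2 = 5: 5/16
a_3 = 2: 11/35
a_4 = 1: 16/51

16/51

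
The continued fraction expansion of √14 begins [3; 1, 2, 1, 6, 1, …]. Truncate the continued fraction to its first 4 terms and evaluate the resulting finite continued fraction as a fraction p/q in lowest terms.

15/4

Start with 1.
2 + 1/(1/1) = 2 + 1/1 = 3/1
1 + 1/(3/1) = 1 + 1/3 = 4/3
3 + 1/(4/3) = 3 + 3/4 = 15/4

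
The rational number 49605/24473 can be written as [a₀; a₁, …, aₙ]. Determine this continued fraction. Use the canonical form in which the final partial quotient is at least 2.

49605 = 2·24473 + 659, so a_0 = 2
24473 = 37·659 + 90, so a_1 = 37
659 = 7·90 + 29, so a_2 = 7
90 = 3·29 + 3, so a_3 = 3
29 = 9·3 + 2, so a_4 = 9
3 = 1·2 + 1, so a_5 = 1
2 = 2·1 + 0, so a_6 = 2

[2; 37, 7, 3, 9, 1, 2]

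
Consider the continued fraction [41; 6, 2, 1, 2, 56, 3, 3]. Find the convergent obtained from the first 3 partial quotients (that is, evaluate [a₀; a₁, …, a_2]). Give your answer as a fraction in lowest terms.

535/13

Use the convergent recurrence hₖ = aₖ·hₖ₋₁ + hₖ₋₂ (and likewise for the denominators kₖ):
a_0 = 41: 41/1
a_1 = 6: 247/6
a_2 = 2: 535/13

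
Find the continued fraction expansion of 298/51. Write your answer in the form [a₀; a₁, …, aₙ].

Apply division with remainder until the remainder is 0:
298 ÷ 51 → quotient 5, remainder 43
51 ÷ 43 → quotient 1, remainder 8
43 ÷ 8 → quotient 5, remainder 3
8 ÷ 3 → quotient 2, remainder 2
3 ÷ 2 → quotient 1, remainder 1
2 ÷ 1 → quotient 2, remainder 0

[5; 1, 5, 2, 1, 2]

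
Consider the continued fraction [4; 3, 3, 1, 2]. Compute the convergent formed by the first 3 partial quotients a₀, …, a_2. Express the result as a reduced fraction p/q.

43/10

a_0 = 4: 4/1
a_1 = 3: 13/3
a_2 = 3: 43/10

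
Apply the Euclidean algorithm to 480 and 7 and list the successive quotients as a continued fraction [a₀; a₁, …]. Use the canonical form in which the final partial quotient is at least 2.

Run the Euclidean algorithm, recording each quotient:
⌊480/7⌋ = 68, remainder 4
⌊7/4⌋ = 1, remainder 3
⌊4/3⌋ = 1, remainder 1
⌊3/1⌋ = 3, remainder 0

[68; 1, 1, 3]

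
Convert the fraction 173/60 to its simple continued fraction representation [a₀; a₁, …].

173 ÷ 60 → quotient 2, remainder 53
60 ÷ 53 → quotient 1, remainder 7
53 ÷ 7 → quotient 7, remainder 4
7 ÷ 4 → quotient 1, remainder 3
4 ÷ 3 → quotient 1, remainder 1
3 ÷ 1 → quotient 3, remainder 0

[2; 1, 7, 1, 1, 3]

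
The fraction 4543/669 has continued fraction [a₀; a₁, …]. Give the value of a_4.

3

4543 = 6·669 + 529, so a_0 = 6
669 = 1·529 + 140, so a_1 = 1
529 = 3·140 + 109, so a_2 = 3
140 = 1·109 + 31, so a_3 = 1
109 = 3·31 + 16, so a_4 = 3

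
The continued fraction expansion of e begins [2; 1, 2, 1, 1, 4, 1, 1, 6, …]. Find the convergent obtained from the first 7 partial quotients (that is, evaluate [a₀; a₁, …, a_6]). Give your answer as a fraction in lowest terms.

106/39

a_0 = 2: 2/1
a_1 = 1: 3/1
a_2 = 2: 8/3
a_3 = 1: 11/4
a_4 = 1: 19/7
a_5 = 4: 87/32
a_6 = 1: 106/39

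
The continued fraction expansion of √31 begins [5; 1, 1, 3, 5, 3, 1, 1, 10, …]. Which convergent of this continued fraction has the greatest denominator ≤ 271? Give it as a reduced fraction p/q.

863/155

List convergents until the denominator exceeds the bound:
a_0 = 5: 5/1  (≤ bound)
a_1 = 1: 6/1  (≤ bound)
a_2 = 1: 11/2  (≤ bound)
a_3 = 3: 39/7  (≤ bound)
a_4 = 5: 206/37  (≤ bound)
a_5 = 3: 657/118  (≤ bound)
a_6 = 1: 863/155  (≤ bound)
a_7 = 1: 1520/273  (> 271, stop)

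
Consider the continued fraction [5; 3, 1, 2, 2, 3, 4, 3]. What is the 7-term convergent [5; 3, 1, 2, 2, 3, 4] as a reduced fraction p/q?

Start with 4.
3 + 1/(4/1) = 3 + 1/4 = 13/4
2 + 1/(13/4) = 2 + 4/13 = 30/13
2 + 1/(30/13) = 2 + 13/30 = 73/30
1 + 1/(73/30) = 1 + 30/73 = 103/73
3 + 1/(103/73) = 3 + 73/103 = 382/103
5 + 1/(382/103) = 5 + 103/382 = 2013/382

2013/382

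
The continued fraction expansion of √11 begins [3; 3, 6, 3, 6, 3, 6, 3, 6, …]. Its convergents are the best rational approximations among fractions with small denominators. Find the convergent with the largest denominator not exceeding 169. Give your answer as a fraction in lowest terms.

List convergents until the denominator exceeds the bound:
a_0 = 3: 3/1  (≤ bound)
a_1 = 3: 10/3  (≤ bound)
a_2 = 6: 63/19  (≤ bound)
a_3 = 3: 199/60  (≤ bound)
a_4 = 6: 1257/379  (> 169, stop)

199/60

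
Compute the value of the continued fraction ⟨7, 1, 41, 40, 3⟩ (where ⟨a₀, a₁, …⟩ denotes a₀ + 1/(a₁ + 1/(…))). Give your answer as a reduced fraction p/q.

Compute successive convergents:
a_0 = 7: 7/1
a_1 = 1: 8/1
a_2 = 41: 335/42
a_3 = 40: 13408/1681
a_4 = 3: 40559/5085

40559/5085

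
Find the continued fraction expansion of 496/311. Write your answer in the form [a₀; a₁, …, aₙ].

⌊496/311⌋ = 1, remainder 185
⌊311/185⌋ = 1, remainder 126
⌊185/126⌋ = 1, remainder 59
⌊126/59⌋ = 2, remainder 8
⌊59/8⌋ = 7, remainder 3
⌊8/3⌋ = 2, remainder 2
⌊3/2⌋ = 1, remainder 1
⌊2/1⌋ = 2, remainder 0

[1; 1, 1, 2, 7, 2, 1, 2]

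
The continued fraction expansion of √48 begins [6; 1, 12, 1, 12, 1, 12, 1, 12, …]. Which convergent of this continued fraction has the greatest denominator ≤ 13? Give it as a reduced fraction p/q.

a_0 = 6: 6/1  (≤ bound)
a_1 = 1: 7/1  (≤ bound)
a_2 = 12: 90/13  (≤ bound)
a_3 = 1: 97/14  (> 13, stop)

90/13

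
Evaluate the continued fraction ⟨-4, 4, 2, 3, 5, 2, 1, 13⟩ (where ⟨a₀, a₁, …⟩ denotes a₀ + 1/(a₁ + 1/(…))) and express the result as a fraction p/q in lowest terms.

a_0 = -4: -4/1
a_1 = 4: -15/4
a_2 = 2: -34/9
a_3 = 3: -117/31
a_4 = 5: -619/164
a_5 = 2: -1355/359
a_6 = 1: -1974/523
a_7 = 13: -27017/7158

-27017/7158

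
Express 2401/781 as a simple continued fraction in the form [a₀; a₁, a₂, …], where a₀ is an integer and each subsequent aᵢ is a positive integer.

2401 = 3·781 + 58, so a_0 = 3
781 = 13·58 + 27, so a_1 = 13
58 = 2·27 + 4, so a_2 = 2
27 = 6·4 + 3, so a_3 = 6
4 = 1·3 + 1, so a_4 = 1
3 = 3·1 + 0, so a_5 = 3

[3; 13, 2, 6, 1, 3]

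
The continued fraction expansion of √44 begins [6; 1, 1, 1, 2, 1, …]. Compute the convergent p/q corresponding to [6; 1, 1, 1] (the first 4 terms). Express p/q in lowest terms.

Start with 1.
1 + 1/(1/1) = 1 + 1/1 = 2/1
1 + 1/(2/1) = 1 + 1/2 = 3/2
6 + 1/(3/2) = 6 + 2/3 = 20/3

20/3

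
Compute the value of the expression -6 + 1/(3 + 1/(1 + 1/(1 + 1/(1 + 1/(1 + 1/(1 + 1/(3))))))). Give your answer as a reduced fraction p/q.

-601/105

Start with 3.
1 + 1/(3/1) = 1 + 1/3 = 4/3
1 + 1/(4/3) = 1 + 3/4 = 7/4
1 + 1/(7/4) = 1 + 4/7 = 11/7
1 + 1/(11/7) = 1 + 7/11 = 18/11
1 + 1/(18/11) = 1 + 11/18 = 29/18
3 + 1/(29/18) = 3 + 18/29 = 105/29
-6 + 1/(105/29) = -6 + 29/105 = -601/105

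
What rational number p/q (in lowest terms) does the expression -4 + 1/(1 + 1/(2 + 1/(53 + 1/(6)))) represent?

-3208/963

a_0 = -4: -4/1
a_1 = 1: -3/1
a_2 = 2: -10/3
a_3 = 53: -533/160
a_4 = 6: -3208/963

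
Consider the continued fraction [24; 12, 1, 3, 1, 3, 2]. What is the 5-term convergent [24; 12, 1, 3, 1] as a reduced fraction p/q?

1541/64

Start with 1.
3 + 1/(1/1) = 3 + 1/1 = 4/1
1 + 1/(4/1) = 1 + 1/4 = 5/4
12 + 1/(5/4) = 12 + 4/5 = 64/5
24 + 1/(64/5) = 24 + 5/64 = 1541/64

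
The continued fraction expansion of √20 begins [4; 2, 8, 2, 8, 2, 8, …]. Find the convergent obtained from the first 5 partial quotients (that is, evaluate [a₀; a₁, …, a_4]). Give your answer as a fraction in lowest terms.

1364/305

Start with 8.
2 + 1/(8/1) = 2 + 1/8 = 17/8
8 + 1/(17/8) = 8 + 8/17 = 144/17
2 + 1/(144/17) = 2 + 17/144 = 305/144
4 + 1/(305/144) = 4 + 144/305 = 1364/305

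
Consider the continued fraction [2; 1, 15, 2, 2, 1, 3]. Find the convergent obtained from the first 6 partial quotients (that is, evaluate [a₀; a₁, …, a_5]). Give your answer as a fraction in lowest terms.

338/115

a_0 = 2: 2/1
a_1 = 1: 3/1
a_2 = 15: 47/16
a_3 = 2: 97/33
a_4 = 2: 241/82
a_5 = 1: 338/115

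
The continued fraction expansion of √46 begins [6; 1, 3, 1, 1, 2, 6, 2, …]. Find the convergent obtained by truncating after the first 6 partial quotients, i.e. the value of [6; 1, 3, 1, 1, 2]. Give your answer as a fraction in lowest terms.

156/23

Build up convergents one term at a time:
a_0 = 6: 6/1
a_1 = 1: 7/1
a_2 = 3: 27/4
a_3 = 1: 34/5
a_4 = 1: 61/9
a_5 = 2: 156/23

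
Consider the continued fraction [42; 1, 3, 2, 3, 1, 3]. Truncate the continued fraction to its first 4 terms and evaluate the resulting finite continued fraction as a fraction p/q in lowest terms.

385/9

Start with 2.
3 + 1/(2/1) = 3 + 1/2 = 7/2
1 + 1/(7/2) = 1 + 2/7 = 9/7
42 + 1/(9/7) = 42 + 7/9 = 385/9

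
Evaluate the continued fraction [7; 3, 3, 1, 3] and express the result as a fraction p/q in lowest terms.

a_0 = 7: 7/1
a_1 = 3: 22/3
a_2 = 3: 73/10
a_3 = 1: 95/13
a_4 = 3: 358/49

358/49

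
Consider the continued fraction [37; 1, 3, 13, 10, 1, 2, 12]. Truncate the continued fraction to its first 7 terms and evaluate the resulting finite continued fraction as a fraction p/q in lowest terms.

Start with 2.
1 + 1/(2/1) = 1 + 1/2 = 3/2
10 + 1/(3/2) = 10 + 2/3 = 32/3
13 + 1/(32/3) = 13 + 3/32 = 419/32
3 + 1/(419/32) = 3 + 32/419 = 1289/419
1 + 1/(1289/419) = 1 + 419/1289 = 1708/1289
37 + 1/(1708/1289) = 37 + 1289/1708 = 64485/1708

64485/1708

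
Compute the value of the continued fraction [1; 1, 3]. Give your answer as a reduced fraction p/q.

7/4

a_0 = 1: 1/1
a_1 = 1: 2/1
a_2 = 3: 7/4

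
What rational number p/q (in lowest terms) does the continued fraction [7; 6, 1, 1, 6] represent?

a_0 = 7: 7/1
a_1 = 6: 43/6
a_2 = 1: 50/7
a_3 = 1: 93/13
a_4 = 6: 608/85

608/85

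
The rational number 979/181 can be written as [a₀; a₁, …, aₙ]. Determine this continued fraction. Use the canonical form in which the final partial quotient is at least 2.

[5; 2, 2, 4, 8]

⌊979/181⌋ = 5, remainder 74
⌊181/74⌋ = 2, remainder 33
⌊74/33⌋ = 2, remainder 8
⌊33/8⌋ = 4, remainder 1
⌊8/1⌋ = 8, remainder 0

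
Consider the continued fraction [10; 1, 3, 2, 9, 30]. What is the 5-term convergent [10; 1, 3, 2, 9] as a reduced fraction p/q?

Starting at the tail and folding back:
Start with 9.
2 + 1/(9/1) = 2 + 1/9 = 19/9
3 + 1/(19/9) = 3 + 9/19 = 66/19
1 + 1/(66/19) = 1 + 19/66 = 85/66
10 + 1/(85/66) = 10 + 66/85 = 916/85

916/85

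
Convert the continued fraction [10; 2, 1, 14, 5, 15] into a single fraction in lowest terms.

35045/3389

a_0 = 10: 10/1
a_1 = 2: 21/2
a_2 = 1: 31/3
a_3 = 14: 455/44
a_4 = 5: 2306/223
a_5 = 15: 35045/3389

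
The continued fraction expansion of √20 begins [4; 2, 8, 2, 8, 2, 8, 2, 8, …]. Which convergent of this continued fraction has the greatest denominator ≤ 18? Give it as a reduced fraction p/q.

a_0 = 4: 4/1  (≤ bound)
a_1 = 2: 9/2  (≤ bound)
a_2 = 8: 76/17  (≤ bound)
a_3 = 2: 161/36  (> 18, stop)

76/17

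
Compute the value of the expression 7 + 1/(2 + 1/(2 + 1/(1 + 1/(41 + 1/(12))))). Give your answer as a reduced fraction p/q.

26080/3511

Build up convergents one term at a time:
a_0 = 7: 7/1
a_1 = 2: 15/2
a_2 = 2: 37/5
a_3 = 1: 52/7
a_4 = 41: 2169/292
a_5 = 12: 26080/3511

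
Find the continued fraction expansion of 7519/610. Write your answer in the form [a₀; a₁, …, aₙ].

[12; 3, 15, 3, 4]

7519 ÷ 610 → quotient 12, remainder 199
610 ÷ 199 → quotient 3, remainder 13
199 ÷ 13 → quotient 15, remainder 4
13 ÷ 4 → quotient 3, remainder 1
4 ÷ 1 → quotient 4, remainder 0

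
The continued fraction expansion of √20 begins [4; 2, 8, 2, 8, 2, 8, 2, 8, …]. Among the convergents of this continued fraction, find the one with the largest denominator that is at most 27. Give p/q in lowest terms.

76/17

List convergents until the denominator exceeds the bound:
a_0 = 4: 4/1  (≤ bound)
a_1 = 2: 9/2  (≤ bound)
a_2 = 8: 76/17  (≤ bound)
a_3 = 2: 161/36  (> 27, stop)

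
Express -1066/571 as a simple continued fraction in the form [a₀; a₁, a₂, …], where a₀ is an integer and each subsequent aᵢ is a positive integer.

⌊-1066/571⌋ = -2, remainder 76
⌊571/76⌋ = 7, remainder 39
⌊76/39⌋ = 1, remainder 37
⌊39/37⌋ = 1, remainder 2
⌊37/2⌋ = 18, remainder 1
⌊2/1⌋ = 2, remainder 0

[-2; 7, 1, 1, 18, 2]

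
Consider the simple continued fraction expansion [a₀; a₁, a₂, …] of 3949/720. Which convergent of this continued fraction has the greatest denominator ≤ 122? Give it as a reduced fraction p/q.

a_0 = 5: 5/1  (≤ bound)
a_1 = 2: 11/2  (≤ bound)
a_2 = 15: 170/31  (≤ bound)
a_3 = 1: 181/33  (≤ bound)
a_4 = 6: 1256/229  (> 122, stop)

181/33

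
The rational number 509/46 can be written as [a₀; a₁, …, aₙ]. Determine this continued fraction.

[11; 15, 3]

509 = 11·46 + 3, so a_0 = 11
46 = 15·3 + 1, so a_1 = 15
3 = 3·1 + 0, so a_2 = 3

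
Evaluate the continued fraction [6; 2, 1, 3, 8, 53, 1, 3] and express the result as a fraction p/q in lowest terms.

Build up convergents one term at a time:
a_0 = 6: 6/1
a_1 = 2: 13/2
a_2 = 1: 19/3
a_3 = 3: 70/11
a_4 = 8: 579/91
a_5 = 53: 30757/4834
a_6 = 1: 31336/4925
a_7 = 3: 124765/19609

124765/19609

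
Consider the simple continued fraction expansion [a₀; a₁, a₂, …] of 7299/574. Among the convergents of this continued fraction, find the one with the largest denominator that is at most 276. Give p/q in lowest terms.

a_0 = 12: 12/1  (≤ bound)
a_1 = 1: 13/1  (≤ bound)
a_2 = 2: 38/3  (≤ bound)
a_3 = 1: 51/4  (≤ bound)
a_4 = 1: 89/7  (≤ bound)
a_5 = 11: 1030/81  (≤ bound)
a_6 = 7: 7299/574  (> 276, stop)

1030/81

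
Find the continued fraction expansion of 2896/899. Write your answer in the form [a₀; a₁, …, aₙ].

2896 = 3·899 + 199, so a_0 = 3
899 = 4·199 + 103, so a_1 = 4
199 = 1·103 + 96, so a_2 = 1
103 = 1·96 + 7, so a_3 = 1
96 = 13·7 + 5, so a_4 = 13
7 = 1·5 + 2, so a_5 = 1
5 = 2·2 + 1, so a_6 = 2
2 = 2·1 + 0, so a_7 = 2

[3; 4, 1, 1, 13, 1, 2, 2]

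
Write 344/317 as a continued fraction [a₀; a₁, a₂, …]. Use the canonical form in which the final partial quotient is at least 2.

344 ÷ 317 → quotient 1, remainder 27
317 ÷ 27 → quotient 11, remainder 20
27 ÷ 20 → quotient 1, remainder 7
20 ÷ 7 → quotient 2, remainder 6
7 ÷ 6 → quotient 1, remainder 1
6 ÷ 1 → quotient 6, remainder 0

[1; 11, 1, 2, 1, 6]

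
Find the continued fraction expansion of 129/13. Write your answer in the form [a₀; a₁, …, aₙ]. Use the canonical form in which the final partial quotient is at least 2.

⌊129/13⌋ = 9, remainder 12
⌊13/12⌋ = 1, remainder 1
⌊12/1⌋ = 12, remainder 0

[9; 1, 12]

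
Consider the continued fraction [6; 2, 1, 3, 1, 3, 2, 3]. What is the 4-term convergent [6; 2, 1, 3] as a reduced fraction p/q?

70/11

Start with 3.
1 + 1/(3/1) = 1 + 1/3 = 4/3
2 + 1/(4/3) = 2 + 3/4 = 11/4
6 + 1/(11/4) = 6 + 4/11 = 70/11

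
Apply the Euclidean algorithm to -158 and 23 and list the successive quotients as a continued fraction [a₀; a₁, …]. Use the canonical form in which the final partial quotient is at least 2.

[-7; 7, 1, 2]

Apply division with remainder until the remainder is 0:
-158 = -7·23 + 3, so a_0 = -7
23 = 7·3 + 2, so a_1 = 7
3 = 1·2 + 1, so a_2 = 1
2 = 2·1 + 0, so a_3 = 2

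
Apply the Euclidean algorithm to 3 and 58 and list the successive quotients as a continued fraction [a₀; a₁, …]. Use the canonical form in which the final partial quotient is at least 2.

[0; 19, 3]

Repeatedly divide and take the remainder:
3 ÷ 58 → quotient 0, remainder 3
58 ÷ 3 → quotient 19, remainder 1
3 ÷ 1 → quotient 3, remainder 0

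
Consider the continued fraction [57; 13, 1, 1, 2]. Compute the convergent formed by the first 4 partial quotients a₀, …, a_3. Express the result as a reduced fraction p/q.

Start with 1.
1 + 1/(1/1) = 1 + 1/1 = 2/1
13 + 1/(2/1) = 13 + 1/2 = 27/2
57 + 1/(27/2) = 57 + 2/27 = 1541/27

1541/27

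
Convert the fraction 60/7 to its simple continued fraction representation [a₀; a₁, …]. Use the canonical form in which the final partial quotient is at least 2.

[8; 1, 1, 3]

Run the Euclidean algorithm, recording each quotient:
⌊60/7⌋ = 8, remainder 4
⌊7/4⌋ = 1, remainder 3
⌊4/3⌋ = 1, remainder 1
⌊3/1⌋ = 3, remainder 0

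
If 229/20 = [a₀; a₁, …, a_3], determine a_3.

2

Apply division with remainder until the remainder is 0:
229 ÷ 20 → quotient 11, remainder 9
20 ÷ 9 → quotient 2, remainder 2
9 ÷ 2 → quotient 4, remainder 1
2 ÷ 1 → quotient 2, remainder 0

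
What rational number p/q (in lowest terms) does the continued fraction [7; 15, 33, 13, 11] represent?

505886/71589

Start with 11.
13 + 1/(11/1) = 13 + 1/11 = 144/11
33 + 1/(144/11) = 33 + 11/144 = 4763/144
15 + 1/(4763/144) = 15 + 144/4763 = 71589/4763
7 + 1/(71589/4763) = 7 + 4763/71589 = 505886/71589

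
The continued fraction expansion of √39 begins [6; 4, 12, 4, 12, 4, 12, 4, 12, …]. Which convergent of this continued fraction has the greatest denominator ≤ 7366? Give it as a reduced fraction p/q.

15294/2449

a_0 = 6: 6/1  (≤ bound)
a_1 = 4: 25/4  (≤ bound)
a_2 = 12: 306/49  (≤ bound)
a_3 = 4: 1249/200  (≤ bound)
a_4 = 12: 15294/2449  (≤ bound)
a_5 = 4: 62425/9996  (> 7366, stop)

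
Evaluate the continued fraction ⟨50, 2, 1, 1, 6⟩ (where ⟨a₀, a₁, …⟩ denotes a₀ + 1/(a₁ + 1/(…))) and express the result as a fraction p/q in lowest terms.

Use the convergent recurrence hₖ = aₖ·hₖ₋₁ + hₖ₋₂ (and likewise for the denominators kₖ):
a_0 = 50: 50/1
a_1 = 2: 101/2
a_2 = 1: 151/3
a_3 = 1: 252/5
a_4 = 6: 1663/33

1663/33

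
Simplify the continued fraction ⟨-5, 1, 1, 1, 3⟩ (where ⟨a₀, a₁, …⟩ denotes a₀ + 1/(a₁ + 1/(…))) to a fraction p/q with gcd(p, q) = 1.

a_0 = -5: -5/1
a_1 = 1: -4/1
a_2 = 1: -9/2
a_3 = 1: -13/3
a_4 = 3: -48/11

-48/11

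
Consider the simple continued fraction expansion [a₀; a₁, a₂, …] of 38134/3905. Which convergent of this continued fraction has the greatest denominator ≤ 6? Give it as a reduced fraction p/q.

39/4

a_0 = 9: 9/1  (≤ bound)
a_1 = 1: 10/1  (≤ bound)
a_2 = 3: 39/4  (≤ bound)
a_3 = 3: 127/13  (> 6, stop)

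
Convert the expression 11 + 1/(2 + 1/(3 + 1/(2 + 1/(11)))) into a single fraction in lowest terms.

Use the convergent recurrence hₖ = aₖ·hₖ₋₁ + hₖ₋₂ (and likewise for the denominators kₖ):
a_0 = 11: 11/1
a_1 = 2: 23/2
a_2 = 3: 80/7
a_3 = 2: 183/16
a_4 = 11: 2093/183

2093/183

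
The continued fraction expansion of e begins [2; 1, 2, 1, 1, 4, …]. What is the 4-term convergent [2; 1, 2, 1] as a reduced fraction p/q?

Work from the innermost term outward:
Start with 1.
2 + 1/(1/1) = 2 + 1/1 = 3/1
1 + 1/(3/1) = 1 + 1/3 = 4/3
2 + 1/(4/3) = 2 + 3/4 = 11/4

11/4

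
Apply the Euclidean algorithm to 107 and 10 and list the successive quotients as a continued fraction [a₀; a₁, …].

[10; 1, 2, 3]

107 ÷ 10 → quotient 10, remainder 7
10 ÷ 7 → quotient 1, remainder 3
7 ÷ 3 → quotient 2, remainder 1
3 ÷ 1 → quotient 3, remainder 0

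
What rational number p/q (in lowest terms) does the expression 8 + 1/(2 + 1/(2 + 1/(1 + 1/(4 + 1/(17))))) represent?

Use the convergent recurrence hₖ = aₖ·hₖ₋₁ + hₖ₋₂ (and likewise for the denominators kₖ):
a_0 = 8: 8/1
a_1 = 2: 17/2
a_2 = 2: 42/5
a_3 = 1: 59/7
a_4 = 4: 278/33
a_5 = 17: 4785/568

4785/568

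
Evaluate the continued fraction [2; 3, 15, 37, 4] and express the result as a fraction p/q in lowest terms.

15971/6866

Use the convergent recurrence hₖ = aₖ·hₖ₋₁ + hₖ₋₂ (and likewise for the denominators kₖ):
a_0 = 2: 2/1
a_1 = 3: 7/3
a_2 = 15: 107/46
a_3 = 37: 3966/1705
a_4 = 4: 15971/6866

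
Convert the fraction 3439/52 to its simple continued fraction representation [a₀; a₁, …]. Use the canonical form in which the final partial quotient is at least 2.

Apply division with remainder until the remainder is 0:
⌊3439/52⌋ = 66, remainder 7
⌊52/7⌋ = 7, remainder 3
⌊7/3⌋ = 2, remainder 1
⌊3/1⌋ = 3, remainder 0

[66; 7, 2, 3]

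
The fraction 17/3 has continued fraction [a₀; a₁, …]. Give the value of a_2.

2

17 = 5·3 + 2, so a_0 = 5
3 = 1·2 + 1, so a_1 = 1
2 = 2·1 + 0, so a_2 = 2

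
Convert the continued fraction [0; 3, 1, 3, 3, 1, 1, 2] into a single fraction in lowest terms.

77/290

Work from the innermost term outward:
Start with 2.
1 + 1/(2/1) = 1 + 1/2 = 3/2
1 + 1/(3/2) = 1 + 2/3 = 5/3
3 + 1/(5/3) = 3 + 3/5 = 18/5
3 + 1/(18/5) = 3 + 5/18 = 59/18
1 + 1/(59/18) = 1 + 18/59 = 77/59
3 + 1/(77/59) = 3 + 59/77 = 290/77
0 + 1/(290/77) = 0 + 77/290 = 77/290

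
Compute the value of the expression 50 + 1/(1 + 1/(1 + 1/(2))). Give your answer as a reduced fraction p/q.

Start with 2.
1 + 1/(2/1) = 1 + 1/2 = 3/2
1 + 1/(3/2) = 1 + 2/3 = 5/3
50 + 1/(5/3) = 50 + 3/5 = 253/5

253/5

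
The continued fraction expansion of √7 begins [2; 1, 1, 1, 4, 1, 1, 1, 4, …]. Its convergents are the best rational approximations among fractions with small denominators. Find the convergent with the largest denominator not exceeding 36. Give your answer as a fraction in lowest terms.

82/31

a_0 = 2: 2/1  (≤ bound)
a_1 = 1: 3/1  (≤ bound)
a_2 = 1: 5/2  (≤ bound)
a_3 = 1: 8/3  (≤ bound)
a_4 = 4: 37/14  (≤ bound)
a_5 = 1: 45/17  (≤ bound)
a_6 = 1: 82/31  (≤ bound)
a_7 = 1: 127/48  (> 36, stop)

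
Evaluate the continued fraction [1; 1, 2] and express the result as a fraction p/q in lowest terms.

5/3

Start with 2.
1 + 1/(2/1) = 1 + 1/2 = 3/2
1 + 1/(3/2) = 1 + 2/3 = 5/3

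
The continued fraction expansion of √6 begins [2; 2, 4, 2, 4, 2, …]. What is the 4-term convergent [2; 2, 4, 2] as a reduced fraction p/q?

49/20

a_0 = 2: 2/1
a_1 = 2: 5/2
a_2 = 4: 22/9
a_3 = 2: 49/20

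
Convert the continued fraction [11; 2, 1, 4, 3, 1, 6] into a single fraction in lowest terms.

4531/399

Work from the innermost term outward:
Start with 6.
1 + 1/(6/1) = 1 + 1/6 = 7/6
3 + 1/(7/6) = 3 + 6/7 = 27/7
4 + 1/(27/7) = 4 + 7/27 = 115/27
1 + 1/(115/27) = 1 + 27/115 = 142/115
2 + 1/(142/115) = 2 + 115/142 = 399/142
11 + 1/(399/142) = 11 + 142/399 = 4531/399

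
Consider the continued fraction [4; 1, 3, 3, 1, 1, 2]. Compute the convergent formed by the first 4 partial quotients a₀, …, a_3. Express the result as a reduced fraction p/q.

Start with 3.
3 + 1/(3/1) = 3 + 1/3 = 10/3
1 + 1/(10/3) = 1 + 3/10 = 13/10
4 + 1/(13/10) = 4 + 10/13 = 62/13

62/13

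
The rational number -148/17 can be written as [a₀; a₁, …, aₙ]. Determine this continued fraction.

[-9; 3, 2, 2]

⌊-148/17⌋ = -9, remainder 5
⌊17/5⌋ = 3, remainder 2
⌊5/2⌋ = 2, remainder 1
⌊2/1⌋ = 2, remainder 0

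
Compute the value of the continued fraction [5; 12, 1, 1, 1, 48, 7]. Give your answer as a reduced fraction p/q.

Start with 7.
48 + 1/(7/1) = 48 + 1/7 = 337/7
1 + 1/(337/7) = 1 + 7/337 = 344/337
1 + 1/(344/337) = 1 + 337/344 = 681/344
1 + 1/(681/344) = 1 + 344/681 = 1025/681
12 + 1/(1025/681) = 12 + 681/1025 = 12981/1025
5 + 1/(12981/1025) = 5 + 1025/12981 = 65930/12981

65930/12981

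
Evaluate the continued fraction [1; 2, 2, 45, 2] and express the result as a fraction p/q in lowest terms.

Build up convergents one term at a time:
a_0 = 1: 1/1
a_1 = 2: 3/2
a_2 = 2: 7/5
a_3 = 45: 318/227
a_4 = 2: 643/459

643/459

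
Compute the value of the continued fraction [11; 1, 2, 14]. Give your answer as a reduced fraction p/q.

Start with 14.
2 + 1/(14/1) = 2 + 1/14 = 29/14
1 + 1/(29/14) = 1 + 14/29 = 43/29
11 + 1/(43/29) = 11 + 29/43 = 502/43

502/43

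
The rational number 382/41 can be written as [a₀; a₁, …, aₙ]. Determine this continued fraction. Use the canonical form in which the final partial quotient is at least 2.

[9; 3, 6, 2]

382 = 9·41 + 13, so a_0 = 9
41 = 3·13 + 2, so a_1 = 3
13 = 6·2 + 1, so a_2 = 6
2 = 2·1 + 0, so a_3 = 2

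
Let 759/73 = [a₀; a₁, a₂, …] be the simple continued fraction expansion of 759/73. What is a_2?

1

Run the Euclidean algorithm, recording each quotient:
⌊759/73⌋ = 10, remainder 29
⌊73/29⌋ = 2, remainder 15
⌊29/15⌋ = 1, remainder 14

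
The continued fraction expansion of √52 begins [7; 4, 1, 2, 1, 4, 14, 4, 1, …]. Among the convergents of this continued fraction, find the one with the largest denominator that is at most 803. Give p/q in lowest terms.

649/90

a_0 = 7: 7/1  (≤ bound)
a_1 = 4: 29/4  (≤ bound)
a_2 = 1: 36/5  (≤ bound)
a_3 = 2: 101/14  (≤ bound)
a_4 = 1: 137/19  (≤ bound)
a_5 = 4: 649/90  (≤ bound)
a_6 = 14: 9223/1279  (> 803, stop)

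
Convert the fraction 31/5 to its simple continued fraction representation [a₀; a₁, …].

[6; 5]

⌊31/5⌋ = 6, remainder 1
⌊5/1⌋ = 5, remainder 0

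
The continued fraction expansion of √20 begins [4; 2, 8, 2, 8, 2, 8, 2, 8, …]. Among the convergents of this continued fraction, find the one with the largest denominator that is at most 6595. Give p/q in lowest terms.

24476/5473

List convergents until the denominator exceeds the bound:
a_0 = 4: 4/1  (≤ bound)
a_1 = 2: 9/2  (≤ bound)
a_2 = 8: 76/17  (≤ bound)
a_3 = 2: 161/36  (≤ bound)
a_4 = 8: 1364/305  (≤ bound)
a_5 = 2: 2889/646  (≤ bound)
a_6 = 8: 24476/5473  (≤ bound)
a_7 = 2: 51841/11592  (> 6595, stop)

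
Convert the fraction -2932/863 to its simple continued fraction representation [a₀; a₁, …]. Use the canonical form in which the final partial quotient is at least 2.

[-4; 1, 1, 1, 1, 15, 11]

Repeatedly divide and take the remainder:
-2932 ÷ 863 → quotient -4, remainder 520
863 ÷ 520 → quotient 1, remainder 343
520 ÷ 343 → quotient 1, remainder 177
343 ÷ 177 → quotient 1, remainder 166
177 ÷ 166 → quotient 1, remainder 11
166 ÷ 11 → quotient 15, remainder 1
11 ÷ 1 → quotient 11, remainder 0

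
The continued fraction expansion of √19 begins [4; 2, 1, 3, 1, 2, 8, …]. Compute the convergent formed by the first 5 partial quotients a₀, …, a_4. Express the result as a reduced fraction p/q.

61/14

Work from the innermost term outward:
Start with 1.
3 + 1/(1/1) = 3 + 1/1 = 4/1
1 + 1/(4/1) = 1 + 1/4 = 5/4
2 + 1/(5/4) = 2 + 4/5 = 14/5
4 + 1/(14/5) = 4 + 5/14 = 61/14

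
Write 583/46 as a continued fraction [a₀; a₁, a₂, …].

583 = 12·46 + 31, so a_0 = 12
46 = 1·31 + 15, so a_1 = 1
31 = 2·15 + 1, so a_2 = 2
15 = 15·1 + 0, so a_3 = 15

[12; 1, 2, 15]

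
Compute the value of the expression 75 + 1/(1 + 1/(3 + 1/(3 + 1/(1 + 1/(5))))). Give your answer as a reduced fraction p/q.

Work from the innermost term outward:
Start with 5.
1 + 1/(5/1) = 1 + 1/5 = 6/5
3 + 1/(6/5) = 3 + 5/6 = 23/6
3 + 1/(23/6) = 3 + 6/23 = 75/23
1 + 1/(75/23) = 1 + 23/75 = 98/75
75 + 1/(98/75) = 75 + 75/98 = 7425/98

7425/98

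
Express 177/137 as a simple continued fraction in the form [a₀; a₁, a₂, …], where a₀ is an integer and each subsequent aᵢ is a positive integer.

[1; 3, 2, 2, 1, 5]

177 ÷ 137 → quotient 1, remainder 40
137 ÷ 40 → quotient 3, remainder 17
40 ÷ 17 → quotient 2, remainder 6
17 ÷ 6 → quotient 2, remainder 5
6 ÷ 5 → quotient 1, remainder 1
5 ÷ 1 → quotient 5, remainder 0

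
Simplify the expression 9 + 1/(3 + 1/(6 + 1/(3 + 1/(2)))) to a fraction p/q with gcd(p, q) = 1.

Start with 2.
3 + 1/(2/1) = 3 + 1/2 = 7/2
6 + 1/(7/2) = 6 + 2/7 = 44/7
3 + 1/(44/7) = 3 + 7/44 = 139/44
9 + 1/(139/44) = 9 + 44/139 = 1295/139

1295/139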